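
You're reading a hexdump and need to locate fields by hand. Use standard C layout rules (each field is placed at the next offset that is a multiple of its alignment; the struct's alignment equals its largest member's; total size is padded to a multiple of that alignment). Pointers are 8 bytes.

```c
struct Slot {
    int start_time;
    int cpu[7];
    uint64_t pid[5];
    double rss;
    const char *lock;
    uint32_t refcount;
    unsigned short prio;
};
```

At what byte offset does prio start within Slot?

start_time at 0 (size 4, align 4) → ends 4
cpu at 4 (size 28, align 4) → ends 32
pid at 32 (size 40, align 8) → ends 72
rss at 72 (size 8, align 8) → ends 80
lock at 80 (size 8, align 8) → ends 88
refcount at 88 (size 4, align 4) → ends 92
prio at 92 (size 2, align 2) → ends 94

92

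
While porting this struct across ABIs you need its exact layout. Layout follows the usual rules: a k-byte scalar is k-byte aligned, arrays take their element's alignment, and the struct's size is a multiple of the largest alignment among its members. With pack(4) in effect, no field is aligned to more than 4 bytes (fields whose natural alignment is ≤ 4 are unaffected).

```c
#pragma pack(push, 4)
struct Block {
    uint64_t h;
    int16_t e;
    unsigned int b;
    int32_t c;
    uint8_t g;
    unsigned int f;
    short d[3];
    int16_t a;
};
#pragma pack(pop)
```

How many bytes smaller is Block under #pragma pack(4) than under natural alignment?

natural layout:
  0..8  h  (8B, 8-aligned)
  8..10  e  (2B, 2-aligned)
  10..12  -- padding (2B)
  12..16  b  (4B, 4-aligned)
  16..20  c  (4B, 4-aligned)
  20..21  g  (1B, 1-aligned)
  21..24  -- padding (3B)
  24..28  f  (4B, 4-aligned)
  28..34  d  (6B, 2-aligned)
  34..36  a  (2B, 2-aligned)
  36..40  -- tail padding (4B)
  sizeof = 40, alignof = 8
packed(4) layout:
  0..8  h  (8B, 4-aligned)
  8..10  e  (2B, 2-aligned)
  10..12  -- padding (2B)
  12..16  b  (4B, 4-aligned)
  16..20  c  (4B, 4-aligned)
  20..21  g  (1B, 1-aligned)
  21..24  -- padding (3B)
  24..28  f  (4B, 4-aligned)
  28..34  d  (6B, 2-aligned)
  34..36  a  (2B, 2-aligned)
  sizeof = 36, alignof = 4
40 − 36 = 4

4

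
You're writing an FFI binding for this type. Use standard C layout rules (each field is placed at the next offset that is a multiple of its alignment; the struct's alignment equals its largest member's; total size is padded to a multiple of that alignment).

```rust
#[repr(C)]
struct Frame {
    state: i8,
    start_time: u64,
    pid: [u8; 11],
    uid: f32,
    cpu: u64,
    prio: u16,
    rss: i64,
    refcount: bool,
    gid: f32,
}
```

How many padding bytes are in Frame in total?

@0: state [1B, align 1] → 1
+7 pad (align 8)
@8: start_time [8B, align 8] → 16
@16: pid [11B, align 1] → 27
+1 pad (align 4)
@28: uid [4B, align 4] → 32
@32: cpu [8B, align 8] → 40
@40: prio [2B, align 2] → 42
+6 pad (align 8)
@48: rss [8B, align 8] → 56
@56: refcount [1B, align 1] → 57
+3 pad (align 4)
@60: gid [4B, align 4] → 64
size 64, align 8
data bytes 47, size 64 → padding 17

17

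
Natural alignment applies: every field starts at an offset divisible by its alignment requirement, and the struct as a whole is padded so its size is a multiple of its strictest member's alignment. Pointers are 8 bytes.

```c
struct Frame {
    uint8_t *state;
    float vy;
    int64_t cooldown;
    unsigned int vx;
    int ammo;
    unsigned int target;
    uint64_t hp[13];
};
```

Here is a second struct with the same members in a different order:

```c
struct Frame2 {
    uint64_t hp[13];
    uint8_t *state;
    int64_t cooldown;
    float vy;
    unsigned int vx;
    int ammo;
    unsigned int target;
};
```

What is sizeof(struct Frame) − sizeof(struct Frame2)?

8

state at 0 (size 8, align 8) → ends 8
vy at 8 (size 4, align 4) → ends 12
pad 4 to align 8 for cooldown
cooldown at 16 (size 8, align 8) → ends 24
vx at 24 (size 4, align 4) → ends 28
ammo at 28 (size 4, align 4) → ends 32
target at 32 (size 4, align 4) → ends 36
pad 4 to align 8 for hp
hp at 40 (size 104, align 8) → ends 144
total 144 bytes, alignment 8
— Frame2 —
hp at 0 (size 104, align 8) → ends 104
state at 104 (size 8, align 8) → ends 112
cooldown at 112 (size 8, align 8) → ends 120
vy at 120 (size 4, align 4) → ends 124
vx at 124 (size 4, align 4) → ends 128
ammo at 128 (size 4, align 4) → ends 132
target at 132 (size 4, align 4) → ends 136
total 136 bytes, alignment 8
144 − 136 = 8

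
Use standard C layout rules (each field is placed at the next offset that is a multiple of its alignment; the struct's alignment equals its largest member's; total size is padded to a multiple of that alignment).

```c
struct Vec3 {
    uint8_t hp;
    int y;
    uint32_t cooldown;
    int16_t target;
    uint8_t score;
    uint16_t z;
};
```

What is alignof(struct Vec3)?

member alignments: hp=1, y=4, cooldown=4, target=2, score=1, z=2
max = 4

4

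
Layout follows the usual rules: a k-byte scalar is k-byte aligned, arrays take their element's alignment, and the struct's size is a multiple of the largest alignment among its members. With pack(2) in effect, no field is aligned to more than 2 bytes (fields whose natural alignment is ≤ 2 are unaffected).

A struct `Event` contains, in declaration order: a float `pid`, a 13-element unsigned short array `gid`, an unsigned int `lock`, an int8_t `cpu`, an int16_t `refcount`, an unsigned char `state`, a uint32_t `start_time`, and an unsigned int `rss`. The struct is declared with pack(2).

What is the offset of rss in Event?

pid at 0 (size 4, align 2) → ends 4
gid at 4 (size 26, align 2) → ends 30
lock at 30 (size 4, align 2) → ends 34
cpu at 34 (size 1, align 1) → ends 35
pad 1 to align 2 for refcount
refcount at 36 (size 2, align 2) → ends 38
state at 38 (size 1, align 1) → ends 39
pad 1 to align 2 for start_time
start_time at 40 (size 4, align 2) → ends 44
rss at 44 (size 4, align 2) → ends 48

44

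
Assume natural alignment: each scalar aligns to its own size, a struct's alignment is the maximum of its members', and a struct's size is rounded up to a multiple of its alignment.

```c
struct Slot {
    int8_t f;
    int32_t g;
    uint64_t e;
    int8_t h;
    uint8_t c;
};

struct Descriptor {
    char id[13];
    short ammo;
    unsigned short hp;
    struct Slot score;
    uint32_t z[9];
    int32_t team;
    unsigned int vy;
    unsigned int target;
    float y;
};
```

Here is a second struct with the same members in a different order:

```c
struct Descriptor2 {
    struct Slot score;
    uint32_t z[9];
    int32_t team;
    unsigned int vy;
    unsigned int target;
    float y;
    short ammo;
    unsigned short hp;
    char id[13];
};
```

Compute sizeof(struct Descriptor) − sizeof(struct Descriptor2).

8

Slot: f at 0 (size 1, align 1) → ends 1; pad 3 to align 4 for g; g at 4 (size 4, align 4) → ends 8; e at 8 (size 8, align 8) → ends 16; h at 16 (size 1, align 1) → ends 17; c at 17 (size 1, align 1) → ends 18; tail pad 6 to reach multiple of 8; total 24 bytes, alignment 8
id at 0 (size 13, align 1) → ends 13
pad 1 to align 2 for ammo
ammo at 14 (size 2, align 2) → ends 16
hp at 16 (size 2, align 2) → ends 18
pad 6 to align 8 for score
score at 24 (size 24, align 8) → ends 48
z at 48 (size 36, align 4) → ends 84
team at 84 (size 4, align 4) → ends 88
vy at 88 (size 4, align 4) → ends 92
target at 92 (size 4, align 4) → ends 96
y at 96 (size 4, align 4) → ends 100
tail pad 4 to reach multiple of 8
total 104 bytes, alignment 8
— Descriptor2 —
score at 0 (size 24, align 8) → ends 24
z at 24 (size 36, align 4) → ends 60
team at 60 (size 4, align 4) → ends 64
vy at 64 (size 4, align 4) → ends 68
target at 68 (size 4, align 4) → ends 72
y at 72 (size 4, align 4) → ends 76
ammo at 76 (size 2, align 2) → ends 78
hp at 78 (size 2, align 2) → ends 80
id at 80 (size 13, align 1) → ends 93
tail pad 3 to reach multiple of 8
total 96 bytes, alignment 8
104 − 96 = 8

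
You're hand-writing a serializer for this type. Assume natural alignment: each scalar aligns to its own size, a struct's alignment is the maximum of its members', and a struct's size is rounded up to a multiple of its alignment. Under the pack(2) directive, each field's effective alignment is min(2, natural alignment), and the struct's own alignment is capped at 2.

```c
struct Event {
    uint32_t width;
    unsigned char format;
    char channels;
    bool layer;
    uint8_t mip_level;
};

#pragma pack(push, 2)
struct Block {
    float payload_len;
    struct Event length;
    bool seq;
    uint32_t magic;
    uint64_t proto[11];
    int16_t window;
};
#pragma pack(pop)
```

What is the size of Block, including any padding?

Event: @0: width [4B, align 4] → 4; @4: format [1B, align 1] → 5; @5: channels [1B, align 1] → 6; @6: layer [1B, align 1] → 7; @7: mip_level [1B, align 1] → 8; size 8, align 4
@0: payload_len [4B, align 2] → 4
@4: length [8B, align 2] → 12
@12: seq [1B, align 1] → 13
+1 pad (align 2)
@14: magic [4B, align 2] → 18
@18: proto [88B, align 2] → 106
@106: window [2B, align 2] → 108
size 108, align 2

108 bytes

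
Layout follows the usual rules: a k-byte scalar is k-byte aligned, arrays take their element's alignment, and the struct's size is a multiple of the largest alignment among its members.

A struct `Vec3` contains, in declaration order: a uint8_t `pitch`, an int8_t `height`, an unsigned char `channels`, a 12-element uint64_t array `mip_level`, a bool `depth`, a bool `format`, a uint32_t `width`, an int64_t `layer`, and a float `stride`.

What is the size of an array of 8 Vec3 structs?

@0: pitch [1B, align 1] → 1
@1: height [1B, align 1] → 2
@2: channels [1B, align 1] → 3
+5 pad (align 8)
@8: mip_level [96B, align 8] → 104
@104: depth [1B, align 1] → 105
@105: format [1B, align 1] → 106
+2 pad (align 4)
@108: width [4B, align 4] → 112
@112: layer [8B, align 8] → 120
@120: stride [4B, align 4] → 124
+4 tail pad (align 8)
size 128, align 8
array of 8: 8 × 128 = 1024

1024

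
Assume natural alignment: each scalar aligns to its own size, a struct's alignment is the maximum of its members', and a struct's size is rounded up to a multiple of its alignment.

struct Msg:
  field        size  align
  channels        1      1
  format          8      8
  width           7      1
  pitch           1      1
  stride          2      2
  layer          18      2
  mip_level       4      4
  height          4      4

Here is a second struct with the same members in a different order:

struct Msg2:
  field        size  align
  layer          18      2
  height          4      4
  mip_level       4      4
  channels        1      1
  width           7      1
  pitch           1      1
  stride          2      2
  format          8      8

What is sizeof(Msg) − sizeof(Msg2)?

8

@0: channels [1B, align 1] → 1
+7 pad (align 8)
@8: format [8B, align 8] → 16
@16: width [7B, align 1] → 23
@23: pitch [1B, align 1] → 24
@24: stride [2B, align 2] → 26
@26: layer [18B, align 2] → 44
@44: mip_level [4B, align 4] → 48
@48: height [4B, align 4] → 52
+4 tail pad (align 8)
size 56, align 8
— Msg2 —
@0: layer [18B, align 2] → 18
+2 pad (align 4)
@20: height [4B, align 4] → 24
@24: mip_level [4B, align 4] → 28
@28: channels [1B, align 1] → 29
@29: width [7B, align 1] → 36
@36: pitch [1B, align 1] → 37
+1 pad (align 2)
@38: stride [2B, align 2] → 40
@40: format [8B, align 8] → 48
size 48, align 8
56 − 48 = 8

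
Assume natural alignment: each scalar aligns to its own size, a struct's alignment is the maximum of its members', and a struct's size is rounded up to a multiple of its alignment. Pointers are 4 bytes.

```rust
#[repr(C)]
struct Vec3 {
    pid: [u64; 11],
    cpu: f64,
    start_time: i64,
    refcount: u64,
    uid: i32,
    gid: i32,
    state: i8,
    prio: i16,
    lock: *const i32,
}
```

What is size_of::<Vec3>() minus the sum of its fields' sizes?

@0: pid [88B, align 8] → 88
@88: cpu [8B, align 8] → 96
@96: start_time [8B, align 8] → 104
@104: refcount [8B, align 8] → 112
@112: uid [4B, align 4] → 116
@116: gid [4B, align 4] → 120
@120: state [1B, align 1] → 121
+1 pad (align 2)
@122: prio [2B, align 2] → 124
@124: lock [4B, align 4] → 128
size 128, align 8
data bytes 127, size 128 → padding 1

1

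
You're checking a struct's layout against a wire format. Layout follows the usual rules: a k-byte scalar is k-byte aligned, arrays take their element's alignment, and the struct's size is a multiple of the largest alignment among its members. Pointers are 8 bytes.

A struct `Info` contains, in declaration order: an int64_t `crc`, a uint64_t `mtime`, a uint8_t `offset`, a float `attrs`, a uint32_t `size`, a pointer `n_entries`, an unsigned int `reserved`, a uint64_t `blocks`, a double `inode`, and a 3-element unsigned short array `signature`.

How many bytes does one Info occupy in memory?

@0: crc [8B, align 8] → 8
@8: mtime [8B, align 8] → 16
@16: offset [1B, align 1] → 17
+3 pad (align 4)
@20: attrs [4B, align 4] → 24
@24: size [4B, align 4] → 28
+4 pad (align 8)
@32: n_entries [8B, align 8] → 40
@40: reserved [4B, align 4] → 44
+4 pad (align 8)
@48: blocks [8B, align 8] → 56
@56: inode [8B, align 8] → 64
@64: signature [6B, align 2] → 70
+2 tail pad (align 8)
size 72, align 8

72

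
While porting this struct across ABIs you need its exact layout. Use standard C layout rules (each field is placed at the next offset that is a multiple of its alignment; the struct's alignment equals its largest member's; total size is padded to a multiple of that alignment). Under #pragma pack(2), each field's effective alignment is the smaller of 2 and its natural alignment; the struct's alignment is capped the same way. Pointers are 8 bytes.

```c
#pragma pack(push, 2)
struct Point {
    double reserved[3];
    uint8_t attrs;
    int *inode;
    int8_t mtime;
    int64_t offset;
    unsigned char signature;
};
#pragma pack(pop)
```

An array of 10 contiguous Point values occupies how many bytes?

460

0..24  reserved  (24B, 2-aligned)
24..25  attrs  (1B, 1-aligned)
25..26  -- padding (1B)
26..34  inode  (8B, 2-aligned)
34..35  mtime  (1B, 1-aligned)
35..36  -- padding (1B)
36..44  offset  (8B, 2-aligned)
44..45  signature  (1B, 1-aligned)
45..46  -- tail padding (1B)
sizeof = 46, alignof = 2
array of 10: 10 × 46 = 460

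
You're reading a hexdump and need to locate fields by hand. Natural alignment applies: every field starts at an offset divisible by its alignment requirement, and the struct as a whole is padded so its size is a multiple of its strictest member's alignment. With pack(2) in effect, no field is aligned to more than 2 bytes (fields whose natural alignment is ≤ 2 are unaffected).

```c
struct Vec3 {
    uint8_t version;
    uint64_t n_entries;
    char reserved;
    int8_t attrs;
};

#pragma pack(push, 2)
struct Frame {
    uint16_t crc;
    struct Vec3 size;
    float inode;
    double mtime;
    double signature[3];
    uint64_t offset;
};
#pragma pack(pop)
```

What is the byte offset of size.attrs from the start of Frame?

19

Vec3: @0: version [1B, align 1] → 1; +7 pad (align 8); @8: n_entries [8B, align 8] → 16; @16: reserved [1B, align 1] → 17; @17: attrs [1B, align 1] → 18; +6 tail pad (align 8); size 24, align 8
@0: crc [2B, align 2] → 2
@2: size [24B, align 2] → 26
within Vec3: attrs at 17
2 + 17 = 19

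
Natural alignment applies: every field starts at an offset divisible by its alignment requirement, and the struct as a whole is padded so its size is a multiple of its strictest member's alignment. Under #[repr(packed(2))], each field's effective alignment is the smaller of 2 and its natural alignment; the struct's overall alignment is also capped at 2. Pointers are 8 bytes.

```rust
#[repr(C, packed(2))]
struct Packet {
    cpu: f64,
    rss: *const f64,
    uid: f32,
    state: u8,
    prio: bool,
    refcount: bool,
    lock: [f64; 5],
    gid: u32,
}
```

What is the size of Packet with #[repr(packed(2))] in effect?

68

@0: cpu [8B, align 2] → 8
@8: rss [8B, align 2] → 16
@16: uid [4B, align 2] → 20
@20: state [1B, align 1] → 21
@21: prio [1B, align 1] → 22
@22: refcount [1B, align 1] → 23
+1 pad (align 2)
@24: lock [40B, align 2] → 64
@64: gid [4B, align 2] → 68
size 68, align 2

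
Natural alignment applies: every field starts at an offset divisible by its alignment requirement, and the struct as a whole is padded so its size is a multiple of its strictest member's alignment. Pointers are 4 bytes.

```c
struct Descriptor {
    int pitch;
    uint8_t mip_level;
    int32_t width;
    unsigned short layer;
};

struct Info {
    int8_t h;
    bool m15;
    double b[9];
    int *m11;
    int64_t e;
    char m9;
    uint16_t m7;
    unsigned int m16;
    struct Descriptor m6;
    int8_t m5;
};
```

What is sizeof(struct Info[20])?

2560

Descriptor: pitch at 0 (size 4, align 4) → ends 4; mip_level at 4 (size 1, align 1) → ends 5; pad 3 to align 4 for width; width at 8 (size 4, align 4) → ends 12; layer at 12 (size 2, align 2) → ends 14; tail pad 2 to reach multiple of 4; total 16 bytes, alignment 4
h at 0 (size 1, align 1) → ends 1
m15 at 1 (size 1, align 1) → ends 2
pad 6 to align 8 for b
b at 8 (size 72, align 8) → ends 80
m11 at 80 (size 4, align 4) → ends 84
pad 4 to align 8 for e
e at 88 (size 8, align 8) → ends 96
m9 at 96 (size 1, align 1) → ends 97
pad 1 to align 2 for m7
m7 at 98 (size 2, align 2) → ends 100
m16 at 100 (size 4, align 4) → ends 104
m6 at 104 (size 16, align 4) → ends 120
m5 at 120 (size 1, align 1) → ends 121
tail pad 7 to reach multiple of 8
total 128 bytes, alignment 8
array of 20: 20 × 128 = 2560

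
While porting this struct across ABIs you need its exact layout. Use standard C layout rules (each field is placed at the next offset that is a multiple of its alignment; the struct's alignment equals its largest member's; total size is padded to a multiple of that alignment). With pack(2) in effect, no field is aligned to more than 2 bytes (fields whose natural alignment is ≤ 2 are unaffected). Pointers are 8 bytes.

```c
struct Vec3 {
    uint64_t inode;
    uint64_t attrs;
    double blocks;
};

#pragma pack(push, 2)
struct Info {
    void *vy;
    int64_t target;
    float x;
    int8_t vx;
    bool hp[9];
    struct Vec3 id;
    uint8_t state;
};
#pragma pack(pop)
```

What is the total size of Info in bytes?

Vec3: inode at 0 (size 8, align 8) → ends 8; attrs at 8 (size 8, align 8) → ends 16; blocks at 16 (size 8, align 8) → ends 24; total 24 bytes, alignment 8
vy at 0 (size 8, align 2) → ends 8
target at 8 (size 8, align 2) → ends 16
x at 16 (size 4, align 2) → ends 20
vx at 20 (size 1, align 1) → ends 21
hp at 21 (size 9, align 1) → ends 30
id at 30 (size 24, align 2) → ends 54
state at 54 (size 1, align 1) → ends 55
tail pad 1 to reach multiple of 2
total 56 bytes, alignment 2

56 bytes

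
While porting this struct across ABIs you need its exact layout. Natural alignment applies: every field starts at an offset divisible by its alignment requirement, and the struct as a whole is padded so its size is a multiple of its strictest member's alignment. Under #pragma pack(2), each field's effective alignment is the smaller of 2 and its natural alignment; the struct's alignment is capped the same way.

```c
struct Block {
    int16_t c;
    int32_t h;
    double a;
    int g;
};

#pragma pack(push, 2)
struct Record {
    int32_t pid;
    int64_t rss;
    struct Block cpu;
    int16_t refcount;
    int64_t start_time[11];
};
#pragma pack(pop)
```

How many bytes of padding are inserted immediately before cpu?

0

Block: 0..2  c  (2B, 2-aligned); 2..4  -- padding (2B); 4..8  h  (4B, 4-aligned); 8..16  a  (8B, 8-aligned); 16..20  g  (4B, 4-aligned); 20..24  -- tail padding (4B); sizeof = 24, alignof = 8
0..4  pid  (4B, 2-aligned)
4..12  rss  (8B, 2-aligned)
12..36  cpu  (24B, 2-aligned)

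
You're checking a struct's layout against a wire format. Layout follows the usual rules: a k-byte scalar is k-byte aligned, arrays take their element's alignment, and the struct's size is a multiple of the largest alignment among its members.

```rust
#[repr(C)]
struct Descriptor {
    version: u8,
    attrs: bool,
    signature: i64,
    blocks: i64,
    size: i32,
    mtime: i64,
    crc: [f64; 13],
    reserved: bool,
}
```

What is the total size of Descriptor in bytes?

0..1  version  (1B, 1-aligned)
1..2  attrs  (1B, 1-aligned)
2..8  -- padding (6B)
8..16  signature  (8B, 8-aligned)
16..24  blocks  (8B, 8-aligned)
24..28  size  (4B, 4-aligned)
28..32  -- padding (4B)
32..40  mtime  (8B, 8-aligned)
40..144  crc  (104B, 8-aligned)
144..145  reserved  (1B, 1-aligned)
145..152  -- tail padding (7B)
sizeof = 152, alignof = 8

152 bytes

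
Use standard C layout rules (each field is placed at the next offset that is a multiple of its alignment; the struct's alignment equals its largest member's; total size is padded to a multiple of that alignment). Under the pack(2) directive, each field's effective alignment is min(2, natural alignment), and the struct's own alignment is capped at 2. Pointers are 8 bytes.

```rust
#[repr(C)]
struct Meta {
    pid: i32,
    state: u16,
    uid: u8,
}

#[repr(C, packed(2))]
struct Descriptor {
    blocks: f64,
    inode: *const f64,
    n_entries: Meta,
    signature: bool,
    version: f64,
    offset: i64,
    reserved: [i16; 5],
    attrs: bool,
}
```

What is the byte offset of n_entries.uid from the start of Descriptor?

22

Meta: @0: pid [4B, align 4] → 4; @4: state [2B, align 2] → 6; @6: uid [1B, align 1] → 7; +1 tail pad (align 4); size 8, align 4
@0: blocks [8B, align 2] → 8
@8: inode [8B, align 2] → 16
@16: n_entries [8B, align 2] → 24
within Meta: uid at 6
16 + 6 = 22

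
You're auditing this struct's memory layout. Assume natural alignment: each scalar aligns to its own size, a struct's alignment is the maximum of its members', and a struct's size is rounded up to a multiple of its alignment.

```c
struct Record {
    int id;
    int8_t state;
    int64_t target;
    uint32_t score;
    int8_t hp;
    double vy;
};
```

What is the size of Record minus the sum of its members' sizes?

@0: id [4B, align 4] → 4
@4: state [1B, align 1] → 5
+3 pad (align 8)
@8: target [8B, align 8] → 16
@16: score [4B, align 4] → 20
@20: hp [1B, align 1] → 21
+3 pad (align 8)
@24: vy [8B, align 8] → 32
size 32, align 8
data bytes 26, size 32 → padding 6

6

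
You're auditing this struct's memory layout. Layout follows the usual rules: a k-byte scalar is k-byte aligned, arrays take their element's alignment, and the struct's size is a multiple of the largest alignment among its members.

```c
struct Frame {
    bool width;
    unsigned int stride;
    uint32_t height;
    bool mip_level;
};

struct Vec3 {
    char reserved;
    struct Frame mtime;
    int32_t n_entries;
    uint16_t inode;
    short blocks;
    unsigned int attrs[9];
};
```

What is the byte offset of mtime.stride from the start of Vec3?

8

Frame: width at 0 (size 1, align 1) → ends 1; pad 3 to align 4 for stride; stride at 4 (size 4, align 4) → ends 8; height at 8 (size 4, align 4) → ends 12; mip_level at 12 (size 1, align 1) → ends 13; tail pad 3 to reach multiple of 4; total 16 bytes, alignment 4
reserved at 0 (size 1, align 1) → ends 1
pad 3 to align 4 for mtime
mtime at 4 (size 16, align 4) → ends 20
within Frame: stride at 4
4 + 4 = 8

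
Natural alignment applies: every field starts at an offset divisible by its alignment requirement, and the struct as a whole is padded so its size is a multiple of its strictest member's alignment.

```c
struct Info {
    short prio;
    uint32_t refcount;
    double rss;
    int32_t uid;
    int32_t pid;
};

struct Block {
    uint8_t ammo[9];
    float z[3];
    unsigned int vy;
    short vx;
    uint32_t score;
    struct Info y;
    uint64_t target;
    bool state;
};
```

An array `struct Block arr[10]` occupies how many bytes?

Info: 0..2  prio  (2B, 2-aligned); 2..4  -- padding (2B); 4..8  refcount  (4B, 4-aligned); 8..16  rss  (8B, 8-aligned); 16..20  uid  (4B, 4-aligned); 20..24  pid  (4B, 4-aligned); sizeof = 24, alignof = 8
0..9  ammo  (9B, 1-aligned)
9..12  -- padding (3B)
12..24  z  (12B, 4-aligned)
24..28  vy  (4B, 4-aligned)
28..30  vx  (2B, 2-aligned)
30..32  -- padding (2B)
32..36  score  (4B, 4-aligned)
36..40  -- padding (4B)
40..64  y  (24B, 8-aligned)
64..72  target  (8B, 8-aligned)
72..73  state  (1B, 1-aligned)
73..80  -- tail padding (7B)
sizeof = 80, alignof = 8
array of 10: 10 × 80 = 800

800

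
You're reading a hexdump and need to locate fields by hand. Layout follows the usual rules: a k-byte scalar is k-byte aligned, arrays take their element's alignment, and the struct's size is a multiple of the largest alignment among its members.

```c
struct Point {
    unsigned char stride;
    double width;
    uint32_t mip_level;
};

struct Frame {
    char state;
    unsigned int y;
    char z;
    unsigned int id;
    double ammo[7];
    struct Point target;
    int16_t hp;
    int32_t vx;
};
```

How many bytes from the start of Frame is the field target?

Point: 0..1  stride  (1B, 1-aligned); 1..8  -- padding (7B); 8..16  width  (8B, 8-aligned); 16..20  mip_level  (4B, 4-aligned); 20..24  -- tail padding (4B); sizeof = 24, alignof = 8
0..1  state  (1B, 1-aligned)
1..4  -- padding (3B)
4..8  y  (4B, 4-aligned)
8..9  z  (1B, 1-aligned)
9..12  -- padding (3B)
12..16  id  (4B, 4-aligned)
16..72  ammo  (56B, 8-aligned)
72..96  target  (24B, 8-aligned)

72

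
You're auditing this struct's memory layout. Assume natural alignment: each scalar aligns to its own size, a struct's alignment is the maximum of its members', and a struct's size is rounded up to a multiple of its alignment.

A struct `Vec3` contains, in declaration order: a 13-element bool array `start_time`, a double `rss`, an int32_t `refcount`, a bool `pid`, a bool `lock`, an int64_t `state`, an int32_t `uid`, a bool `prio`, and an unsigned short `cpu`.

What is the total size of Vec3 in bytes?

0..13  start_time  (13B, 1-aligned)
13..16  -- padding (3B)
16..24  rss  (8B, 8-aligned)
24..28  refcount  (4B, 4-aligned)
28..29  pid  (1B, 1-aligned)
29..30  lock  (1B, 1-aligned)
30..32  -- padding (2B)
32..40  state  (8B, 8-aligned)
40..44  uid  (4B, 4-aligned)
44..45  prio  (1B, 1-aligned)
45..46  -- padding (1B)
46..48  cpu  (2B, 2-aligned)
sizeof = 48, alignof = 8

48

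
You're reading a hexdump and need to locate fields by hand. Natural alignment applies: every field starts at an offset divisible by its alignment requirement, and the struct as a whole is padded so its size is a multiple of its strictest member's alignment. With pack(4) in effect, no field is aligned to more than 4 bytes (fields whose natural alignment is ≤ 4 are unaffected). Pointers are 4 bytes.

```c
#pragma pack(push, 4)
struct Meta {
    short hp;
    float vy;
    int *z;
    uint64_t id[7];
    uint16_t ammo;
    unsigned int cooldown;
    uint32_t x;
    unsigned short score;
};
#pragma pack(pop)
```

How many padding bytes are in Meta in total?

0..2  hp  (2B, 2-aligned)
2..4  -- padding (2B)
4..8  vy  (4B, 4-aligned)
8..12  z  (4B, 4-aligned)
12..68  id  (56B, 4-aligned)
68..70  ammo  (2B, 2-aligned)
70..72  -- padding (2B)
72..76  cooldown  (4B, 4-aligned)
76..80  x  (4B, 4-aligned)
80..82  score  (2B, 2-aligned)
82..84  -- tail padding (2B)
sizeof = 84, alignof = 4
data bytes 78, size 84 → padding 6

6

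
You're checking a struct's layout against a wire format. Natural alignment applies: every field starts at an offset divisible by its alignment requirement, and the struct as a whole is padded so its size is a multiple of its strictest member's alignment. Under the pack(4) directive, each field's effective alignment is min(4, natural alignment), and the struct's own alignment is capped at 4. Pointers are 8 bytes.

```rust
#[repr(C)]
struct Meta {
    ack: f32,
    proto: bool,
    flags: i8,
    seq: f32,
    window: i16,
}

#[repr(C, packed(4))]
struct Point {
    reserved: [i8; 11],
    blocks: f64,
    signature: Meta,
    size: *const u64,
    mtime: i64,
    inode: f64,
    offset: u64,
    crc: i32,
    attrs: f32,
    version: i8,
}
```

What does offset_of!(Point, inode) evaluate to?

Meta: @0: ack [4B, align 4] → 4; @4: proto [1B, align 1] → 5; @5: flags [1B, align 1] → 6; +2 pad (align 4); @8: seq [4B, align 4] → 12; @12: window [2B, align 2] → 14; +2 tail pad (align 4); size 16, align 4
@0: reserved [11B, align 1] → 11
+1 pad (align 4)
@12: blocks [8B, align 4] → 20
@20: signature [16B, align 4] → 36
@36: size [8B, align 4] → 44
@44: mtime [8B, align 4] → 52
@52: inode [8B, align 4] → 60

52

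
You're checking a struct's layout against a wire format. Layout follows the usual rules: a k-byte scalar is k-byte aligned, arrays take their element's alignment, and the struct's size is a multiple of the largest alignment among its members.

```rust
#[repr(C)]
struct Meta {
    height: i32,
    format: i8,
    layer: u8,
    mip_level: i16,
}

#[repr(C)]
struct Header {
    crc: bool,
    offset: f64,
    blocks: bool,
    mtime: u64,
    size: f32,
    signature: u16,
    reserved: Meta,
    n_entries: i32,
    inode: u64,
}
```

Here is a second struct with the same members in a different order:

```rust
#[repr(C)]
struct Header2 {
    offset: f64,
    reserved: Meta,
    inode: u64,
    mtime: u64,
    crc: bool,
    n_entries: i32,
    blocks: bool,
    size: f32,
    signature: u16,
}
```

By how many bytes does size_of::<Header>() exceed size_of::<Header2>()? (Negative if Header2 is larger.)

8

Meta: @0: height [4B, align 4] → 4; @4: format [1B, align 1] → 5; @5: layer [1B, align 1] → 6; @6: mip_level [2B, align 2] → 8; size 8, align 4
@0: crc [1B, align 1] → 1
+7 pad (align 8)
@8: offset [8B, align 8] → 16
@16: blocks [1B, align 1] → 17
+7 pad (align 8)
@24: mtime [8B, align 8] → 32
@32: size [4B, align 4] → 36
@36: signature [2B, align 2] → 38
+2 pad (align 4)
@40: reserved [8B, align 4] → 48
@48: n_entries [4B, align 4] → 52
+4 pad (align 8)
@56: inode [8B, align 8] → 64
size 64, align 8
— Header2 —
@0: offset [8B, align 8] → 8
@8: reserved [8B, align 4] → 16
@16: inode [8B, align 8] → 24
@24: mtime [8B, align 8] → 32
@32: crc [1B, align 1] → 33
+3 pad (align 4)
@36: n_entries [4B, align 4] → 40
@40: blocks [1B, align 1] → 41
+3 pad (align 4)
@44: size [4B, align 4] → 48
@48: signature [2B, align 2] → 50
+6 tail pad (align 8)
size 56, align 8
64 − 56 = 8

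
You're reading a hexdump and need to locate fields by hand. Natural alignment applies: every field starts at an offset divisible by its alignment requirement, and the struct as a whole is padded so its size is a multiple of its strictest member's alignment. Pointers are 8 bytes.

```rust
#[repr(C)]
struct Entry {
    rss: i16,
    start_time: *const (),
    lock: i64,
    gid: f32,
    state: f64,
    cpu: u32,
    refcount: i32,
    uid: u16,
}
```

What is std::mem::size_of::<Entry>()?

56 bytes

rss at 0 (size 2, align 2) → ends 2
pad 6 to align 8 for start_time
start_time at 8 (size 8, align 8) → ends 16
lock at 16 (size 8, align 8) → ends 24
gid at 24 (size 4, align 4) → ends 28
pad 4 to align 8 for state
state at 32 (size 8, align 8) → ends 40
cpu at 40 (size 4, align 4) → ends 44
refcount at 44 (size 4, align 4) → ends 48
uid at 48 (size 2, align 2) → ends 50
tail pad 6 to reach multiple of 8
total 56 bytes, alignment 8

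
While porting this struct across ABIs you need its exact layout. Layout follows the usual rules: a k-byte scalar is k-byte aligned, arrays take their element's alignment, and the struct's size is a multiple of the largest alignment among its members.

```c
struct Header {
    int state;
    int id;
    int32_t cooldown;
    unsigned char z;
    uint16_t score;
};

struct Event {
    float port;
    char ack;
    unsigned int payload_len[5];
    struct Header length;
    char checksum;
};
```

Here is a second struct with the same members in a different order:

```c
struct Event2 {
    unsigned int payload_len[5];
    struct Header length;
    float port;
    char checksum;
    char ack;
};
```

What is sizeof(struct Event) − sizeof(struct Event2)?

Header: @0: state [4B, align 4] → 4; @4: id [4B, align 4] → 8; @8: cooldown [4B, align 4] → 12; @12: z [1B, align 1] → 13; +1 pad (align 2); @14: score [2B, align 2] → 16; size 16, align 4
@0: port [4B, align 4] → 4
@4: ack [1B, align 1] → 5
+3 pad (align 4)
@8: payload_len [20B, align 4] → 28
@28: length [16B, align 4] → 44
@44: checksum [1B, align 1] → 45
+3 tail pad (align 4)
size 48, align 4
— Event2 —
@0: payload_len [20B, align 4] → 20
@20: length [16B, align 4] → 36
@36: port [4B, align 4] → 40
@40: checksum [1B, align 1] → 41
@41: ack [1B, align 1] → 42
+2 tail pad (align 4)
size 44, align 4
48 − 44 = 4

4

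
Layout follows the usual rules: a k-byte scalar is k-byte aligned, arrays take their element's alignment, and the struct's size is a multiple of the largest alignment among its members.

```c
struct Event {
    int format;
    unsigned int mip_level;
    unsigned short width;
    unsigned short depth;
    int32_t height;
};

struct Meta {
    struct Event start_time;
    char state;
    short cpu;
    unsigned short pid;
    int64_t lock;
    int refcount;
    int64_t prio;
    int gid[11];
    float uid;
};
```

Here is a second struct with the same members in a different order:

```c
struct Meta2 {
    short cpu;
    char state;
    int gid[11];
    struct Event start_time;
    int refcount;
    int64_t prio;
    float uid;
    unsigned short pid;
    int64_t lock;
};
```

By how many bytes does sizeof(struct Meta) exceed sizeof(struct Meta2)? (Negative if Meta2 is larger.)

Event: @0: format [4B, align 4] → 4; @4: mip_level [4B, align 4] → 8; @8: width [2B, align 2] → 10; @10: depth [2B, align 2] → 12; @12: height [4B, align 4] → 16; size 16, align 4
@0: start_time [16B, align 4] → 16
@16: state [1B, align 1] → 17
+1 pad (align 2)
@18: cpu [2B, align 2] → 20
@20: pid [2B, align 2] → 22
+2 pad (align 8)
@24: lock [8B, align 8] → 32
@32: refcount [4B, align 4] → 36
+4 pad (align 8)
@40: prio [8B, align 8] → 48
@48: gid [44B, align 4] → 92
@92: uid [4B, align 4] → 96
size 96, align 8
— Meta2 —
@0: cpu [2B, align 2] → 2
@2: state [1B, align 1] → 3
+1 pad (align 4)
@4: gid [44B, align 4] → 48
@48: start_time [16B, align 4] → 64
@64: refcount [4B, align 4] → 68
+4 pad (align 8)
@72: prio [8B, align 8] → 80
@80: uid [4B, align 4] → 84
@84: pid [2B, align 2] → 86
+2 pad (align 8)
@88: lock [8B, align 8] → 96
size 96, align 8
96 − 96 = 0

0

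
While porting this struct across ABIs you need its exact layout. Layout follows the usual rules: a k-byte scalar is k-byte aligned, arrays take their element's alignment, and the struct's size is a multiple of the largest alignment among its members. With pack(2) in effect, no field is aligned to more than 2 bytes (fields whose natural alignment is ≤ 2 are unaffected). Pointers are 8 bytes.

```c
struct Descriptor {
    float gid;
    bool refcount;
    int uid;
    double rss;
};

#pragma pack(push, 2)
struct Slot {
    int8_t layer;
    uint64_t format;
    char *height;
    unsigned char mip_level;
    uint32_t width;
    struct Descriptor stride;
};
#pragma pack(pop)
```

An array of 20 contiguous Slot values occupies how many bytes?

960

Descriptor: 0..4  gid  (4B, 4-aligned); 4..5  refcount  (1B, 1-aligned); 5..8  -- padding (3B); 8..12  uid  (4B, 4-aligned); 12..16  -- padding (4B); 16..24  rss  (8B, 8-aligned); sizeof = 24, alignof = 8
0..1  layer  (1B, 1-aligned)
1..2  -- padding (1B)
2..10  format  (8B, 2-aligned)
10..18  height  (8B, 2-aligned)
18..19  mip_level  (1B, 1-aligned)
19..20  -- padding (1B)
20..24  width  (4B, 2-aligned)
24..48  stride  (24B, 2-aligned)
sizeof = 48, alignof = 2
array of 20: 20 × 48 = 960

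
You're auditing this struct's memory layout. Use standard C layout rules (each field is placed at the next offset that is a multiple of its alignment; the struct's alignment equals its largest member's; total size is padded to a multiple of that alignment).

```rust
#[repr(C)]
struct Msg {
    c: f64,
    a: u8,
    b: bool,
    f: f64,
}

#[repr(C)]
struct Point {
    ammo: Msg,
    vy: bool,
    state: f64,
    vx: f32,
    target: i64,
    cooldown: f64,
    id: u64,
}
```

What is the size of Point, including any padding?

Msg: @0: c [8B, align 8] → 8; @8: a [1B, align 1] → 9; @9: b [1B, align 1] → 10; +6 pad (align 8); @16: f [8B, align 8] → 24; size 24, align 8
@0: ammo [24B, align 8] → 24
@24: vy [1B, align 1] → 25
+7 pad (align 8)
@32: state [8B, align 8] → 40
@40: vx [4B, align 4] → 44
+4 pad (align 8)
@48: target [8B, align 8] → 56
@56: cooldown [8B, align 8] → 64
@64: id [8B, align 8] → 72
size 72, align 8

72 bytes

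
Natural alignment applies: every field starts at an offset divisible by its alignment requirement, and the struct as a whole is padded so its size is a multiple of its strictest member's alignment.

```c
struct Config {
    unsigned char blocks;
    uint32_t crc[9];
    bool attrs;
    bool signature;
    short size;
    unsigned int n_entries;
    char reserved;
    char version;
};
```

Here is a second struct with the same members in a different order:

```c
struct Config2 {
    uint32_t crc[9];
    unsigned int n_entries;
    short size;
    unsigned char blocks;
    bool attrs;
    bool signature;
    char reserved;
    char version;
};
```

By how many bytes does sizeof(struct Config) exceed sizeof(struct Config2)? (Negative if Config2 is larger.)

4

blocks at 0 (size 1, align 1) → ends 1
pad 3 to align 4 for crc
crc at 4 (size 36, align 4) → ends 40
attrs at 40 (size 1, align 1) → ends 41
signature at 41 (size 1, align 1) → ends 42
size at 42 (size 2, align 2) → ends 44
n_entries at 44 (size 4, align 4) → ends 48
reserved at 48 (size 1, align 1) → ends 49
version at 49 (size 1, align 1) → ends 50
tail pad 2 to reach multiple of 4
total 52 bytes, alignment 4
— Config2 —
crc at 0 (size 36, align 4) → ends 36
n_entries at 36 (size 4, align 4) → ends 40
size at 40 (size 2, align 2) → ends 42
blocks at 42 (size 1, align 1) → ends 43
attrs at 43 (size 1, align 1) → ends 44
signature at 44 (size 1, align 1) → ends 45
reserved at 45 (size 1, align 1) → ends 46
version at 46 (size 1, align 1) → ends 47
tail pad 1 to reach multiple of 4
total 48 bytes, alignment 4
52 − 48 = 4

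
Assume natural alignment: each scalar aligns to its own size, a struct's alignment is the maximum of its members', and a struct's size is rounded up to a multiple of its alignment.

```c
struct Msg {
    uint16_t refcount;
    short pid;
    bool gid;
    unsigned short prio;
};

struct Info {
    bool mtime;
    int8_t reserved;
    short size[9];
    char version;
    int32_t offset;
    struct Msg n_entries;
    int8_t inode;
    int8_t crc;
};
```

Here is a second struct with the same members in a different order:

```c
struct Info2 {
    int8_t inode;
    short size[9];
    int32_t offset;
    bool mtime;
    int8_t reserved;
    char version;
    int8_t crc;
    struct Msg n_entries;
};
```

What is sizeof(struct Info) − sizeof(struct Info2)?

4

Msg: refcount at 0 (size 2, align 2) → ends 2; pid at 2 (size 2, align 2) → ends 4; gid at 4 (size 1, align 1) → ends 5; pad 1 to align 2 for prio; prio at 6 (size 2, align 2) → ends 8; total 8 bytes, alignment 2
mtime at 0 (size 1, align 1) → ends 1
reserved at 1 (size 1, align 1) → ends 2
size at 2 (size 18, align 2) → ends 20
version at 20 (size 1, align 1) → ends 21
pad 3 to align 4 for offset
offset at 24 (size 4, align 4) → ends 28
n_entries at 28 (size 8, align 2) → ends 36
inode at 36 (size 1, align 1) → ends 37
crc at 37 (size 1, align 1) → ends 38
tail pad 2 to reach multiple of 4
total 40 bytes, alignment 4
— Info2 —
inode at 0 (size 1, align 1) → ends 1
pad 1 to align 2 for size
size at 2 (size 18, align 2) → ends 20
offset at 20 (size 4, align 4) → ends 24
mtime at 24 (size 1, align 1) → ends 25
reserved at 25 (size 1, align 1) → ends 26
version at 26 (size 1, align 1) → ends 27
crc at 27 (size 1, align 1) → ends 28
n_entries at 28 (size 8, align 2) → ends 36
total 36 bytes, alignment 4
40 − 36 = 4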